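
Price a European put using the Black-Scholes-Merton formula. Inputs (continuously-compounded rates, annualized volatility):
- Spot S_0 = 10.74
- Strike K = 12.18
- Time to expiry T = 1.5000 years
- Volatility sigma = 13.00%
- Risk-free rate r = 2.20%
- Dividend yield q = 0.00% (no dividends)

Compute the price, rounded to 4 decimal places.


d1 = (ln(S/K) + (r - q + 0.5*sigma^2) * T) / (sigma * sqrt(T)) = -0.50337123
d2 = d1 - sigma * sqrt(T) = -0.66258806
exp(-rT) = 0.96753856; exp(-qT) = 1.00000000
P = K * exp(-rT) * N(-d2) - S_0 * exp(-qT) * N(-d1)
N(-d1) = 0.69264835; N(-d2) = 0.74620279
P = 12.1800 * 0.96753856 * 0.74620279 - 10.7400 * 1.00000000 * 0.69264835 = 1.3547

Answer: Price = 1.3547


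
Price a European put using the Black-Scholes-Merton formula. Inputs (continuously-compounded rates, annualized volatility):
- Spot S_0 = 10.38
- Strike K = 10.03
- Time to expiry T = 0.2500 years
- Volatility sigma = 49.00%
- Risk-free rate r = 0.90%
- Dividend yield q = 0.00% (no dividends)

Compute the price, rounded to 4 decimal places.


d1 = (ln(S/K) + (r - q + 0.5*sigma^2) * T) / (sigma * sqrt(T)) = 0.27168480
d2 = d1 - sigma * sqrt(T) = 0.02668480
exp(-rT) = 0.99775253; exp(-qT) = 1.00000000
P = K * exp(-rT) * N(-d2) - S_0 * exp(-qT) * N(-d1)
N(-d1) = 0.39293220; N(-d2) = 0.48935557
P = 10.0300 * 0.99775253 * 0.48935557 - 10.3800 * 1.00000000 * 0.39293220 = 0.8186

Answer: Price = 0.8186


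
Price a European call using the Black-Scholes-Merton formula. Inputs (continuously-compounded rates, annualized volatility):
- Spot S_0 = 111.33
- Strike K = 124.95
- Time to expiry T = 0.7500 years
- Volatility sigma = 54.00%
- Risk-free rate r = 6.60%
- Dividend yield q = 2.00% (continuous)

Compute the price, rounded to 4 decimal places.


d1 = (ln(S/K) + (r - q + 0.5*sigma^2) * T) / (sigma * sqrt(T)) = 0.06080376
d2 = d1 - sigma * sqrt(T) = -0.40684995
exp(-rT) = 0.95170516; exp(-qT) = 0.98511194
C = S_0 * exp(-qT) * N(d1) - K * exp(-rT) * N(d2)
N(d1) = 0.52424225; N(d2) = 0.34205910
C = 111.3300 * 0.98511194 * 0.52424225 - 124.9500 * 0.95170516 * 0.34205910 = 16.8188

Answer: Price = 16.8188


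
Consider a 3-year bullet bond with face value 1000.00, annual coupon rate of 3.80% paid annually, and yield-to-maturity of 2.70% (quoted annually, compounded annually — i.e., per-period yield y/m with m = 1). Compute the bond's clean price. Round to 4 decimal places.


Coupon per period c = face * coupon_rate / m = 38.000000
Periods per year m = 1; per-period yield y/m = 0.027000
Number of cashflows N = 3
Cashflows (t years, CF_t, discount factor 1/(1+y/m)^(m*t), PV):
  t = 1.0000: CF_t = 38.000000, DF = 0.973710, PV = 37.000974
  t = 2.0000: CF_t = 38.000000, DF = 0.948111, PV = 36.028212
  t = 3.0000: CF_t = 1038.000000, DF = 0.923185, PV = 958.265875
Price P = sum_t PV_t = 1031.295061

Answer: Price = 1031.2951


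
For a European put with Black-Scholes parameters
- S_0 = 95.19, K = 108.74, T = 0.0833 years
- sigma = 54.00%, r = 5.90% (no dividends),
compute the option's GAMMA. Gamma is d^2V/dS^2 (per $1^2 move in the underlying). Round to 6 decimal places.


Answer: Gamma = 0.020383

Derivation:
d1 = -0.7444494822; d2 = -0.9003028748
phi(d1) = 0.3023889885; exp(-qT) = 1.0000000000; exp(-rT) = 0.9950973574
Gamma = exp(-qT) * phi(d1) / (S * sigma * sqrt(T)) = 1.0000000000 * 0.3023889885 / (95.1900 * 0.5400 * 0.2886173938) = 0.020383


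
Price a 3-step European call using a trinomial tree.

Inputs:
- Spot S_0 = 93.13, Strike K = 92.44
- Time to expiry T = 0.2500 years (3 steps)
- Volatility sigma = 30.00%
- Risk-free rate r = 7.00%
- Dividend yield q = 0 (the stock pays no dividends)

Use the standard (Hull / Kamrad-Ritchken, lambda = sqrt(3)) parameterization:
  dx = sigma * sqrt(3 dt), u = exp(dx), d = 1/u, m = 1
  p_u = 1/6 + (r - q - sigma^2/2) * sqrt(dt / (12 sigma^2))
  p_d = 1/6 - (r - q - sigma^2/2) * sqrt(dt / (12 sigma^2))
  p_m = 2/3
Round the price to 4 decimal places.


Answer: Price = V(0,0) = 6.3316

Derivation:
dt = T/N = 0.083333; dx = sigma*sqrt(3*dt) = 0.150000
u = exp(dx) = 1.161834; d = 1/u = 0.860708
p_u = 0.173611, p_m = 0.666667, p_d = 0.159722
Discount per step: exp(-r*dt) = 0.994184
Stock lattice S(k, j) with j the centered position index:
  k=0: S(0,+0) = 93.1300
  k=1: S(1,-1) = 80.1577; S(1,+0) = 93.1300; S(1,+1) = 108.2016
  k=2: S(2,-2) = 68.9924; S(2,-1) = 80.1577; S(2,+0) = 93.1300; S(2,+1) = 108.2016; S(2,+2) = 125.7124
  k=3: S(3,-3) = 59.3823; S(3,-2) = 68.9924; S(3,-1) = 80.1577; S(3,+0) = 93.1300; S(3,+1) = 108.2016; S(3,+2) = 125.7124; S(3,+3) = 146.0569
Terminal payoffs V(N, j) = max(S_T - K, 0):
  V(3,-3) = 0.000000; V(3,-2) = 0.000000; V(3,-1) = 0.000000; V(3,+0) = 0.690000; V(3,+1) = 15.761623; V(3,+2) = 33.272351; V(3,+3) = 53.616914
Backward induction: V(k, j) = exp(-r*dt) * [p_u * V(k+1, j+1) + p_m * V(k+1, j) + p_d * V(k+1, j-1)]
  V(2,-2) = exp(-r*dt) * [p_u*0.000000 + p_m*0.000000 + p_d*0.000000] = 0.000000
  V(2,-1) = exp(-r*dt) * [p_u*0.690000 + p_m*0.000000 + p_d*0.000000] = 0.119095
  V(2,+0) = exp(-r*dt) * [p_u*15.761623 + p_m*0.690000 + p_d*0.000000] = 3.177802
  V(2,+1) = exp(-r*dt) * [p_u*33.272351 + p_m*15.761623 + p_d*0.690000] = 16.299051
  V(2,+2) = exp(-r*dt) * [p_u*53.616914 + p_m*33.272351 + p_d*15.761623] = 33.809741
  V(1,-1) = exp(-r*dt) * [p_u*3.177802 + p_m*0.119095 + p_d*0.000000] = 0.627428
  V(1,+0) = exp(-r*dt) * [p_u*16.299051 + p_m*3.177802 + p_d*0.119095] = 4.938362
  V(1,+1) = exp(-r*dt) * [p_u*33.809741 + p_m*16.299051 + p_d*3.177802] = 17.143053
  V(0,+0) = exp(-r*dt) * [p_u*17.143053 + p_m*4.938362 + p_d*0.627428] = 6.331637


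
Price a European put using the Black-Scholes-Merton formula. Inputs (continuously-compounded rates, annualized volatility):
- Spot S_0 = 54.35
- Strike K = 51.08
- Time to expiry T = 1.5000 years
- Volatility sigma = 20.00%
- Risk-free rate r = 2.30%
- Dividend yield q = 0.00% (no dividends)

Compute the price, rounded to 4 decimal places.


d1 = (ln(S/K) + (r - q + 0.5*sigma^2) * T) / (sigma * sqrt(T)) = 0.51664467
d2 = d1 - sigma * sqrt(T) = 0.27169570
exp(-rT) = 0.96608834; exp(-qT) = 1.00000000
P = K * exp(-rT) * N(-d2) - S_0 * exp(-qT) * N(-d1)
N(-d1) = 0.30270211; N(-d2) = 0.39292800
P = 51.0800 * 0.96608834 * 0.39292800 - 54.3500 * 1.00000000 * 0.30270211 = 2.9383

Answer: Price = 2.9383


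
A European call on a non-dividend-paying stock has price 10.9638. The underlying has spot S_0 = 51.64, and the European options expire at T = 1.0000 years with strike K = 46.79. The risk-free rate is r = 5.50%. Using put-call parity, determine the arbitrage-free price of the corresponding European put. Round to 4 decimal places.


Answer: Put price = 3.6098

Derivation:
Put-call parity: C - P = S_0 * exp(-qT) - K * exp(-rT).
S_0 * exp(-qT) = 51.6400 * 1.00000000 = 51.64000000
K * exp(-rT) = 46.7900 * 0.94648515 = 44.28604007
P = C - S*exp(-qT) + K*exp(-rT)
P = 10.9638 - 51.64000000 + 44.28604007 = 3.6098


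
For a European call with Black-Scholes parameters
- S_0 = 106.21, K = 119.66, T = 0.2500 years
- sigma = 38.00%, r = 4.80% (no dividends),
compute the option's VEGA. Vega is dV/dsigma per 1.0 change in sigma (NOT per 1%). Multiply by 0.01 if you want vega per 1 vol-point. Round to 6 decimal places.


Answer: Vega = 18.975792

Derivation:
d1 = -0.4694006401; d2 = -0.6594006401
phi(d1) = 0.3573259053; exp(-qT) = 1.0000000000; exp(-rT) = 0.9880717129
Vega = S * exp(-qT) * phi(d1) * sqrt(T) = 106.2100 * 1.0000000000 * 0.3573259053 * 0.5000000000 = 18.975792


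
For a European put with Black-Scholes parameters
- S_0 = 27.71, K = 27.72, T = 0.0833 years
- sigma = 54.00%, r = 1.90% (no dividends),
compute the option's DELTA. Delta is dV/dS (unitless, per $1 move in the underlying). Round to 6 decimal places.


d1 = 0.0857666575; d2 = -0.0700867351
phi(d1) = 0.3974776818; exp(-qT) = 1.0000000000; exp(-rT) = 0.9984185518
N(-d1) = 0.4658259561
Delta = -exp(-qT) * N(-d1) = -1.0000000000 * 0.4658259561 = -0.465826

Answer: Delta = -0.465826


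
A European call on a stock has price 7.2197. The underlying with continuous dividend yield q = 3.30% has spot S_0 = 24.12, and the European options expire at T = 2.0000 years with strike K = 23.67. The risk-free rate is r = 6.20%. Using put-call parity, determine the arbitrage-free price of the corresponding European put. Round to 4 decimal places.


Answer: Put price = 5.5498

Derivation:
Put-call parity: C - P = S_0 * exp(-qT) - K * exp(-rT).
S_0 * exp(-qT) = 24.1200 * 0.93613086 = 22.57947645
K * exp(-rT) = 23.6700 * 0.88337984 = 20.90960083
P = C - S*exp(-qT) + K*exp(-rT)
P = 7.2197 - 22.57947645 + 20.90960083 = 5.5498


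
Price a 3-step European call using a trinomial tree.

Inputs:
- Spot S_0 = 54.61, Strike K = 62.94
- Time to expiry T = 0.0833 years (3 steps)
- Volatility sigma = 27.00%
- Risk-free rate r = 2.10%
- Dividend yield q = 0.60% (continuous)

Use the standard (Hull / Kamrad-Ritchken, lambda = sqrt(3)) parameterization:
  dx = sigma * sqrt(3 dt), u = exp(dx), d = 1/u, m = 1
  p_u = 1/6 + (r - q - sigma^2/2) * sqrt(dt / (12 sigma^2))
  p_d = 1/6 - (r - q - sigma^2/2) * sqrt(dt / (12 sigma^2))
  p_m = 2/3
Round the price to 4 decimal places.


Answer: Price = V(0,0) = 0.0727

Derivation:
dt = T/N = 0.027767; dx = sigma*sqrt(3*dt) = 0.077927
u = exp(dx) = 1.081043; d = 1/u = 0.925032
p_u = 0.162845, p_m = 0.666667, p_d = 0.170488
Discount per step: exp(-r*dt) = 0.999417
Stock lattice S(k, j) with j the centered position index:
  k=0: S(0,+0) = 54.6100
  k=1: S(1,-1) = 50.5160; S(1,+0) = 54.6100; S(1,+1) = 59.0358
  k=2: S(2,-2) = 46.7289; S(2,-1) = 50.5160; S(2,+0) = 54.6100; S(2,+1) = 59.0358; S(2,+2) = 63.8202
  k=3: S(3,-3) = 43.2258; S(3,-2) = 46.7289; S(3,-1) = 50.5160; S(3,+0) = 54.6100; S(3,+1) = 59.0358; S(3,+2) = 63.8202; S(3,+3) = 68.9925
Terminal payoffs V(N, j) = max(S_T - K, 0):
  V(3,-3) = 0.000000; V(3,-2) = 0.000000; V(3,-1) = 0.000000; V(3,+0) = 0.000000; V(3,+1) = 0.000000; V(3,+2) = 0.880242; V(3,+3) = 6.052452
Backward induction: V(k, j) = exp(-r*dt) * [p_u * V(k+1, j+1) + p_m * V(k+1, j) + p_d * V(k+1, j-1)]
  V(2,-2) = exp(-r*dt) * [p_u*0.000000 + p_m*0.000000 + p_d*0.000000] = 0.000000
  V(2,-1) = exp(-r*dt) * [p_u*0.000000 + p_m*0.000000 + p_d*0.000000] = 0.000000
  V(2,+0) = exp(-r*dt) * [p_u*0.000000 + p_m*0.000000 + p_d*0.000000] = 0.000000
  V(2,+1) = exp(-r*dt) * [p_u*0.880242 + p_m*0.000000 + p_d*0.000000] = 0.143260
  V(2,+2) = exp(-r*dt) * [p_u*6.052452 + p_m*0.880242 + p_d*0.000000] = 1.571524
  V(1,-1) = exp(-r*dt) * [p_u*0.000000 + p_m*0.000000 + p_d*0.000000] = 0.000000
  V(1,+0) = exp(-r*dt) * [p_u*0.143260 + p_m*0.000000 + p_d*0.000000] = 0.023316
  V(1,+1) = exp(-r*dt) * [p_u*1.571524 + p_m*0.143260 + p_d*0.000000] = 0.351217
  V(0,+0) = exp(-r*dt) * [p_u*0.351217 + p_m*0.023316 + p_d*0.000000] = 0.072695


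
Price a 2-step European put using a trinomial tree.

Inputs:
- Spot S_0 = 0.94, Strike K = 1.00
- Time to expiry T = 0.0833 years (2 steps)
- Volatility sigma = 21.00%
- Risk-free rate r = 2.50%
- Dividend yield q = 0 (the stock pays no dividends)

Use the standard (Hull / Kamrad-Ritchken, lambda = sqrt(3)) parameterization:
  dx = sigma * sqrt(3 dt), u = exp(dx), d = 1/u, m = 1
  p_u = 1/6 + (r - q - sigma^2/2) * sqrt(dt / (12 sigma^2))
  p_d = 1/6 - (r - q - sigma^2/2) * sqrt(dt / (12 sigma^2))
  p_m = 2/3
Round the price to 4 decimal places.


dt = T/N = 0.041650; dx = sigma*sqrt(3*dt) = 0.074231
u = exp(dx) = 1.077056; d = 1/u = 0.928457
p_u = 0.167494, p_m = 0.666667, p_d = 0.165839
Discount per step: exp(-r*dt) = 0.998959
Stock lattice S(k, j) with j the centered position index:
  k=0: S(0,+0) = 0.9400
  k=1: S(1,-1) = 0.8727; S(1,+0) = 0.9400; S(1,+1) = 1.0124
  k=2: S(2,-2) = 0.8103; S(2,-1) = 0.8727; S(2,+0) = 0.9400; S(2,+1) = 1.0124; S(2,+2) = 1.0904
Terminal payoffs V(N, j) = max(K - S_T, 0):
  V(2,-2) = 0.189690; V(2,-1) = 0.127251; V(2,+0) = 0.060000; V(2,+1) = 0.000000; V(2,+2) = 0.000000
Backward induction: V(k, j) = exp(-r*dt) * [p_u * V(k+1, j+1) + p_m * V(k+1, j) + p_d * V(k+1, j-1)]
  V(1,-1) = exp(-r*dt) * [p_u*0.060000 + p_m*0.127251 + p_d*0.189690] = 0.126210
  V(1,+0) = exp(-r*dt) * [p_u*0.000000 + p_m*0.060000 + p_d*0.127251] = 0.061040
  V(1,+1) = exp(-r*dt) * [p_u*0.000000 + p_m*0.000000 + p_d*0.060000] = 0.009940
  V(0,+0) = exp(-r*dt) * [p_u*0.009940 + p_m*0.061040 + p_d*0.126210] = 0.063223

Answer: Price = V(0,0) = 0.0632


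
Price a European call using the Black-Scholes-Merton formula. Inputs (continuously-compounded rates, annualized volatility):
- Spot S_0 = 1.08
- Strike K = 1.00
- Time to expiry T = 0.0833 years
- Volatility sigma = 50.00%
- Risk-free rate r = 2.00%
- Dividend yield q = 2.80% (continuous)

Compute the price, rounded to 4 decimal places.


Answer: Price = 0.1074

Derivation:
d1 = (ln(S/K) + (r - q + 0.5*sigma^2) * T) / (sigma * sqrt(T)) = 0.60084488
d2 = d1 - sigma * sqrt(T) = 0.45653618
exp(-rT) = 0.99833539; exp(-qT) = 0.99767032
C = S_0 * exp(-qT) * N(d1) - K * exp(-rT) * N(d2)
N(d1) = 0.72602834; N(d2) = 0.67599777
C = 1.0800 * 0.99767032 * 0.72602834 - 1.0000 * 0.99833539 * 0.67599777 = 0.1074


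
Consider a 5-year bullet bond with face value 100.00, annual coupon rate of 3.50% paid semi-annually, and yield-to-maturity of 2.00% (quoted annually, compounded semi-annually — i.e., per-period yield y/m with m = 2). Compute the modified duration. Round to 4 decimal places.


Coupon per period c = face * coupon_rate / m = 1.750000
Periods per year m = 2; per-period yield y/m = 0.010000
Number of cashflows N = 10
Cashflows (t years, CF_t, discount factor 1/(1+y/m)^(m*t), PV):
  t = 0.5000: CF_t = 1.750000, DF = 0.990099, PV = 1.732673
  t = 1.0000: CF_t = 1.750000, DF = 0.980296, PV = 1.715518
  t = 1.5000: CF_t = 1.750000, DF = 0.970590, PV = 1.698533
  t = 2.0000: CF_t = 1.750000, DF = 0.960980, PV = 1.681716
  t = 2.5000: CF_t = 1.750000, DF = 0.951466, PV = 1.665065
  t = 3.0000: CF_t = 1.750000, DF = 0.942045, PV = 1.648579
  t = 3.5000: CF_t = 1.750000, DF = 0.932718, PV = 1.632257
  t = 4.0000: CF_t = 1.750000, DF = 0.923483, PV = 1.616096
  t = 4.5000: CF_t = 1.750000, DF = 0.914340, PV = 1.600095
  t = 5.0000: CF_t = 101.750000, DF = 0.905287, PV = 92.112948
Price P = sum_t PV_t = 107.103478
First compute Macaulay numerator sum_t t * PV_t:
  t * PV_t at t = 0.5000: 0.866337
  t * PV_t at t = 1.0000: 1.715518
  t * PV_t at t = 1.5000: 2.547799
  t * PV_t at t = 2.0000: 3.363431
  t * PV_t at t = 2.5000: 4.162662
  t * PV_t at t = 3.0000: 4.945737
  t * PV_t at t = 3.5000: 5.712898
  t * PV_t at t = 4.0000: 6.464383
  t * PV_t at t = 4.5000: 7.200426
  t * PV_t at t = 5.0000: 460.564738
Macaulay duration D = 497.543930 / 107.103478 = 4.645451
Modified duration = D / (1 + y/m) = 4.645451 / (1 + 0.010000) = 4.599456

Answer: Modified duration = 4.5995


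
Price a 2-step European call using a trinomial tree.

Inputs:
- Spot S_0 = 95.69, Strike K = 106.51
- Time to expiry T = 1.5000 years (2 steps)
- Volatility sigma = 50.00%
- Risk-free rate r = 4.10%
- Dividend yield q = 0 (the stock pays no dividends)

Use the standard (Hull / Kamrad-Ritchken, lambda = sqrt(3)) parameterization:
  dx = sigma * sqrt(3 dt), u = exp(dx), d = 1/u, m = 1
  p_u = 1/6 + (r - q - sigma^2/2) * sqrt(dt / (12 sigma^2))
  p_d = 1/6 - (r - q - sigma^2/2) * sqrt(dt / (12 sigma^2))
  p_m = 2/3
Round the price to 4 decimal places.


dt = T/N = 0.750000; dx = sigma*sqrt(3*dt) = 0.750000
u = exp(dx) = 2.117000; d = 1/u = 0.472367
p_u = 0.124667, p_m = 0.666667, p_d = 0.208667
Discount per step: exp(-r*dt) = 0.969718
Stock lattice S(k, j) with j the centered position index:
  k=0: S(0,+0) = 95.6900
  k=1: S(1,-1) = 45.2008; S(1,+0) = 95.6900; S(1,+1) = 202.5757
  k=2: S(2,-2) = 21.3513; S(2,-1) = 45.2008; S(2,+0) = 95.6900; S(2,+1) = 202.5757; S(2,+2) = 428.8528
Terminal payoffs V(N, j) = max(S_T - K, 0):
  V(2,-2) = 0.000000; V(2,-1) = 0.000000; V(2,+0) = 0.000000; V(2,+1) = 96.065732; V(2,+2) = 322.342827
Backward induction: V(k, j) = exp(-r*dt) * [p_u * V(k+1, j+1) + p_m * V(k+1, j) + p_d * V(k+1, j-1)]
  V(1,-1) = exp(-r*dt) * [p_u*0.000000 + p_m*0.000000 + p_d*0.000000] = 0.000000
  V(1,+0) = exp(-r*dt) * [p_u*96.065732 + p_m*0.000000 + p_d*0.000000] = 11.613531
  V(1,+1) = exp(-r*dt) * [p_u*322.342827 + p_m*96.065732 + p_d*0.000000] = 101.072955
  V(0,+0) = exp(-r*dt) * [p_u*101.072955 + p_m*11.613531 + p_d*0.000000] = 19.726762

Answer: Price = V(0,0) = 19.7268


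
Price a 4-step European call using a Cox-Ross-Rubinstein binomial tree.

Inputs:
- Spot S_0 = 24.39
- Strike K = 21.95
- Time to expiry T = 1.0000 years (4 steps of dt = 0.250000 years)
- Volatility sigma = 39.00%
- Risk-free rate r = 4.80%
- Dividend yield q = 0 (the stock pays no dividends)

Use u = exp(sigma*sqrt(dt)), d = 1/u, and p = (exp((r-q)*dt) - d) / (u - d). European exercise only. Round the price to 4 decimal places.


Answer: Price = V(0,0) = 5.5946

Derivation:
dt = T/N = 0.250000
u = exp(sigma*sqrt(dt)) = 1.215311; d = 1/u = 0.822835
p = (exp((r-q)*dt) - d) / (u - d) = 0.482163
Discount per step: exp(-r*dt) = 0.988072
Stock lattice S(k, i) with i counting down-moves:
  k=0: S(0,0) = 24.3900
  k=1: S(1,0) = 29.6414; S(1,1) = 20.0689
  k=2: S(2,0) = 36.0236; S(2,1) = 24.3900; S(2,2) = 16.5134
  k=3: S(3,0) = 43.7798; S(3,1) = 29.6414; S(3,2) = 20.0689; S(3,3) = 13.5878
  k=4: S(4,0) = 53.2061; S(4,1) = 36.0236; S(4,2) = 24.3900; S(4,3) = 16.5134; S(4,4) = 11.1805
Terminal payoffs V(N, i) = max(S_T - K, 0):
  V(4,0) = 31.256109; V(4,1) = 14.073562; V(4,2) = 2.440000; V(4,3) = 0.000000; V(4,4) = 0.000000
Backward induction: V(k, i) = exp(-r*dt) * [p * V(k+1, i) + (1-p) * V(k+1, i+1)].
  V(3,0) = exp(-r*dt) * [p*31.256109 + (1-p)*14.073562] = 22.091656
  V(3,1) = exp(-r*dt) * [p*14.073562 + (1-p)*2.440000] = 7.953261
  V(3,2) = exp(-r*dt) * [p*2.440000 + (1-p)*0.000000] = 1.162445
  V(3,3) = exp(-r*dt) * [p*0.000000 + (1-p)*0.000000] = 0.000000
  V(2,0) = exp(-r*dt) * [p*22.091656 + (1-p)*7.953261] = 14.594090
  V(2,1) = exp(-r*dt) * [p*7.953261 + (1-p)*1.162445] = 4.383804
  V(2,2) = exp(-r*dt) * [p*1.162445 + (1-p)*0.000000] = 0.553802
  V(1,0) = exp(-r*dt) * [p*14.594090 + (1-p)*4.383804] = 9.195813
  V(1,1) = exp(-r*dt) * [p*4.383804 + (1-p)*0.553802] = 2.371854
  V(0,0) = exp(-r*dt) * [p*9.195813 + (1-p)*2.371854] = 5.594577


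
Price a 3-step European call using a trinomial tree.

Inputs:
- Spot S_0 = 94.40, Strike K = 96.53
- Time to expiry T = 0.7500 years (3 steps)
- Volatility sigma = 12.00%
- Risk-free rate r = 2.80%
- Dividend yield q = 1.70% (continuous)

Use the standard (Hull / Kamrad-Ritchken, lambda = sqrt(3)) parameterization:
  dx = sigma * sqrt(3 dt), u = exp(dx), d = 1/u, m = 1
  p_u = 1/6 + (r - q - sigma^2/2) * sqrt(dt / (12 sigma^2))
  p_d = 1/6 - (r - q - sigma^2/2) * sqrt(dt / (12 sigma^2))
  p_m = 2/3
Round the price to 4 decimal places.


Answer: Price = V(0,0) = 3.2391

Derivation:
dt = T/N = 0.250000; dx = sigma*sqrt(3*dt) = 0.103923
u = exp(dx) = 1.109515; d = 1/u = 0.901295
p_u = 0.171237, p_m = 0.666667, p_d = 0.162096
Discount per step: exp(-r*dt) = 0.993024
Stock lattice S(k, j) with j the centered position index:
  k=0: S(0,+0) = 94.4000
  k=1: S(1,-1) = 85.0822; S(1,+0) = 94.4000; S(1,+1) = 104.7382
  k=2: S(2,-2) = 76.6841; S(2,-1) = 85.0822; S(2,+0) = 94.4000; S(2,+1) = 104.7382; S(2,+2) = 116.2086
  k=3: S(3,-3) = 69.1150; S(3,-2) = 76.6841; S(3,-1) = 85.0822; S(3,+0) = 94.4000; S(3,+1) = 104.7382; S(3,+2) = 116.2086; S(3,+3) = 128.9352
Terminal payoffs V(N, j) = max(S_T - K, 0):
  V(3,-3) = 0.000000; V(3,-2) = 0.000000; V(3,-1) = 0.000000; V(3,+0) = 0.000000; V(3,+1) = 8.208223; V(3,+2) = 19.678637; V(3,+3) = 32.405234
Backward induction: V(k, j) = exp(-r*dt) * [p_u * V(k+1, j+1) + p_m * V(k+1, j) + p_d * V(k+1, j-1)]
  V(2,-2) = exp(-r*dt) * [p_u*0.000000 + p_m*0.000000 + p_d*0.000000] = 0.000000
  V(2,-1) = exp(-r*dt) * [p_u*0.000000 + p_m*0.000000 + p_d*0.000000] = 0.000000
  V(2,+0) = exp(-r*dt) * [p_u*8.208223 + p_m*0.000000 + p_d*0.000000] = 1.395750
  V(2,+1) = exp(-r*dt) * [p_u*19.678637 + p_m*8.208223 + p_d*0.000000] = 8.780189
  V(2,+2) = exp(-r*dt) * [p_u*32.405234 + p_m*19.678637 + p_d*8.208223] = 19.859097
  V(1,-1) = exp(-r*dt) * [p_u*1.395750 + p_m*0.000000 + p_d*0.000000] = 0.237337
  V(1,+0) = exp(-r*dt) * [p_u*8.780189 + p_m*1.395750 + p_d*0.000000] = 2.417018
  V(1,+1) = exp(-r*dt) * [p_u*19.859097 + p_m*8.780189 + p_d*1.395750] = 9.414194
  V(0,+0) = exp(-r*dt) * [p_u*9.414194 + p_m*2.417018 + p_d*0.237337] = 3.239125


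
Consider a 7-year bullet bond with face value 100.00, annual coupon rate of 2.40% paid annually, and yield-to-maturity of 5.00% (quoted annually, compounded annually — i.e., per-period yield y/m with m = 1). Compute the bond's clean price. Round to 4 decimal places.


Coupon per period c = face * coupon_rate / m = 2.400000
Periods per year m = 1; per-period yield y/m = 0.050000
Number of cashflows N = 7
Cashflows (t years, CF_t, discount factor 1/(1+y/m)^(m*t), PV):
  t = 1.0000: CF_t = 2.400000, DF = 0.952381, PV = 2.285714
  t = 2.0000: CF_t = 2.400000, DF = 0.907029, PV = 2.176871
  t = 3.0000: CF_t = 2.400000, DF = 0.863838, PV = 2.073210
  t = 4.0000: CF_t = 2.400000, DF = 0.822702, PV = 1.974486
  t = 5.0000: CF_t = 2.400000, DF = 0.783526, PV = 1.880463
  t = 6.0000: CF_t = 2.400000, DF = 0.746215, PV = 1.790917
  t = 7.0000: CF_t = 102.400000, DF = 0.710681, PV = 72.773768
Price P = sum_t PV_t = 84.955429

Answer: Price = 84.9554


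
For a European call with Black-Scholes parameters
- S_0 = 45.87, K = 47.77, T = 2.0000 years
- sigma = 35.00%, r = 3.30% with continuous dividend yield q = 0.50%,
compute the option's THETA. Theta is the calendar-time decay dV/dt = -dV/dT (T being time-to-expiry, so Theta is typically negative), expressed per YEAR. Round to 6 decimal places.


Answer: Theta = -2.629586

Derivation:
d1 = 0.2786273079; d2 = -0.2163474389
phi(d1) = 0.3837533995; exp(-qT) = 0.9900498337; exp(-rT) = 0.9361308643
Theta = -S*exp(-qT)*phi(d1)*sigma/(2*sqrt(T)) - r*K*exp(-rT)*N(d2) + q*S*exp(-qT)*N(d1)
N(d1) = 0.6097345732; N(d2) = 0.4143584668; sqrt(T) = 1.4142135624
Term 1 = -45.8700 * 0.9900498337 * 0.3837533995 * 0.3500 / (2 * 1.4142135624) = -2.1565576971
Term 2 = -0.0330 * 47.7700 * 0.9361308643 * 0.4143584668 = -0.6114795859
Term 3 = 0.0050 * 45.8700 * 0.9900498337 * 0.6097345732 = 0.1384511670
Theta = -2.1565576971 + (-0.6114795859) + (0.1384511670) = -2.629586


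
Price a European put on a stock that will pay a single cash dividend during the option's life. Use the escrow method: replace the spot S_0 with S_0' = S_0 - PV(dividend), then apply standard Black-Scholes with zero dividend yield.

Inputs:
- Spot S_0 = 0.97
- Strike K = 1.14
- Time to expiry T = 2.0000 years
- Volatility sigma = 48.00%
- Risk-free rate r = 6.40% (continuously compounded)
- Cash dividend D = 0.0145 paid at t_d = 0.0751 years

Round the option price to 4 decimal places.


PV(D) = D * exp(-r * t_d) = 0.0145 * 0.99520513 = 0.01443047
S_0' = S_0 - PV(D) = 0.9700 - 0.01443047 = 0.95556953
d1 = (ln(S_0'/K) + (r + sigma^2/2)*T) / (sigma*sqrt(T)) = 0.26799934
d2 = d1 - sigma*sqrt(T) = -0.41082317
exp(-rT) = 0.87985338
N(-d1) = 0.39434991; N(-d2) = 0.65939890
P = K * exp(-rT) * N(-d2) - S_0' * N(-d1) = 1.1400 * 0.87985338 * 0.65939890 - 0.95556953 * 0.39434991 = 0.2846

Answer: Price = 0.2846


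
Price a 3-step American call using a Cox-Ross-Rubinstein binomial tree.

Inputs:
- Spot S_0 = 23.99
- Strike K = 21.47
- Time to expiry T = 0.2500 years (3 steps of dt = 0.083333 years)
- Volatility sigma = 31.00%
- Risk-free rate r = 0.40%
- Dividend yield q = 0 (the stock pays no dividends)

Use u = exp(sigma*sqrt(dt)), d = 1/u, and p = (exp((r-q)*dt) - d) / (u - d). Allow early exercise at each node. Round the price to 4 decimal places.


dt = T/N = 0.083333
u = exp(sigma*sqrt(dt)) = 1.093616; d = 1/u = 0.914398
p = (exp((r-q)*dt) - d) / (u - d) = 0.479503
Discount per step: exp(-r*dt) = 0.999667
Stock lattice S(k, i) with i counting down-moves:
  k=0: S(0,0) = 23.9900
  k=1: S(1,0) = 26.2358; S(1,1) = 21.9364
  k=2: S(2,0) = 28.6919; S(2,1) = 23.9900; S(2,2) = 20.0586
  k=3: S(3,0) = 31.3779; S(3,1) = 26.2358; S(3,2) = 21.9364; S(3,3) = 18.3416
Terminal payoffs V(N, i) = max(S_T - K, 0):
  V(3,0) = 9.907935; V(3,1) = 4.765839; V(3,2) = 0.466409; V(3,3) = 0.000000
Backward induction: V(k, i) = exp(-r*dt) * [p * V(k+1, i) + (1-p) * V(k+1, i+1)]; then take max(V_cont, immediate exercise) for American.
  V(2,0) = exp(-r*dt) * [p*9.907935 + (1-p)*4.765839] = 7.229079; exercise = 7.221923; V(2,0) = max -> 7.229079
  V(2,1) = exp(-r*dt) * [p*4.765839 + (1-p)*0.466409] = 2.527155; exercise = 2.520000; V(2,1) = max -> 2.527155
  V(2,2) = exp(-r*dt) * [p*0.466409 + (1-p)*0.000000] = 0.223570; exercise = 0.000000; V(2,2) = max -> 0.223570
  V(1,0) = exp(-r*dt) * [p*7.229079 + (1-p)*2.527155] = 4.780147; exercise = 4.765839; V(1,0) = max -> 4.780147
  V(1,1) = exp(-r*dt) * [p*2.527155 + (1-p)*0.223570] = 1.327703; exercise = 0.466409; V(1,1) = max -> 1.327703
  V(0,0) = exp(-r*dt) * [p*4.780147 + (1-p)*1.327703] = 2.982166; exercise = 2.520000; V(0,0) = max -> 2.982166

Answer: Price = V(0,0) = 2.9822


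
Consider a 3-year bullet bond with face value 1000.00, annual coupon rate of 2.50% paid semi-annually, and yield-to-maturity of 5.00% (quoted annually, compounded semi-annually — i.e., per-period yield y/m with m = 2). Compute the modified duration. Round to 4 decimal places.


Answer: Modified duration = 2.8341

Derivation:
Coupon per period c = face * coupon_rate / m = 12.500000
Periods per year m = 2; per-period yield y/m = 0.025000
Number of cashflows N = 6
Cashflows (t years, CF_t, discount factor 1/(1+y/m)^(m*t), PV):
  t = 0.5000: CF_t = 12.500000, DF = 0.975610, PV = 12.195122
  t = 1.0000: CF_t = 12.500000, DF = 0.951814, PV = 11.897680
  t = 1.5000: CF_t = 12.500000, DF = 0.928599, PV = 11.607493
  t = 2.0000: CF_t = 12.500000, DF = 0.905951, PV = 11.324383
  t = 2.5000: CF_t = 12.500000, DF = 0.883854, PV = 11.048179
  t = 3.0000: CF_t = 1012.500000, DF = 0.862297, PV = 873.075577
Price P = sum_t PV_t = 931.148433
First compute Macaulay numerator sum_t t * PV_t:
  t * PV_t at t = 0.5000: 6.097561
  t * PV_t at t = 1.0000: 11.897680
  t * PV_t at t = 1.5000: 17.411239
  t * PV_t at t = 2.0000: 22.648766
  t * PV_t at t = 2.5000: 27.620446
  t * PV_t at t = 3.0000: 2619.226730
Macaulay duration D = 2704.902423 / 931.148433 = 2.904910
Modified duration = D / (1 + y/m) = 2.904910 / (1 + 0.025000) = 2.834059


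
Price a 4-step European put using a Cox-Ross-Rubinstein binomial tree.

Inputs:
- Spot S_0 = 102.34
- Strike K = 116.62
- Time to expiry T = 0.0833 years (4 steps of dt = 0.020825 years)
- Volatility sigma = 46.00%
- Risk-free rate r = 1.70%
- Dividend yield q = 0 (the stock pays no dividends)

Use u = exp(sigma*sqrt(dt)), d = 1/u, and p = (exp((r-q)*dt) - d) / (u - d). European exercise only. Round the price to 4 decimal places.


Answer: Price = V(0,0) = 15.1129

Derivation:
dt = T/N = 0.020825
u = exp(sigma*sqrt(dt)) = 1.068635; d = 1/u = 0.935773
p = (exp((r-q)*dt) - d) / (u - d) = 0.486076
Discount per step: exp(-r*dt) = 0.999646
Stock lattice S(k, i) with i counting down-moves:
  k=0: S(0,0) = 102.3400
  k=1: S(1,0) = 109.3641; S(1,1) = 95.7670
  k=2: S(2,0) = 116.8703; S(2,1) = 102.3400; S(2,2) = 89.6162
  k=3: S(3,0) = 124.8917; S(3,1) = 109.3641; S(3,2) = 95.7670; S(3,3) = 83.8605
  k=4: S(4,0) = 133.4636; S(4,1) = 116.8703; S(4,2) = 102.3400; S(4,3) = 89.6162; S(4,4) = 78.4744
Terminal payoffs V(N, i) = max(K - S_T, 0):
  V(4,0) = 0.000000; V(4,1) = 0.000000; V(4,2) = 14.280000; V(4,3) = 27.003756; V(4,4) = 38.145589
Backward induction: V(k, i) = exp(-r*dt) * [p * V(k+1, i) + (1-p) * V(k+1, i+1)].
  V(3,0) = exp(-r*dt) * [p*0.000000 + (1-p)*0.000000] = 0.000000
  V(3,1) = exp(-r*dt) * [p*0.000000 + (1-p)*14.280000] = 7.336242
  V(3,2) = exp(-r*dt) * [p*14.280000 + (1-p)*27.003756] = 20.811678
  V(3,3) = exp(-r*dt) * [p*27.003756 + (1-p)*38.145589] = 32.718229
  V(2,0) = exp(-r*dt) * [p*0.000000 + (1-p)*7.336242] = 3.768938
  V(2,1) = exp(-r*dt) * [p*7.336242 + (1-p)*20.811678] = 14.256548
  V(2,2) = exp(-r*dt) * [p*20.811678 + (1-p)*32.718229] = 26.921212
  V(1,0) = exp(-r*dt) * [p*3.768938 + (1-p)*14.256548] = 9.155534
  V(1,1) = exp(-r*dt) * [p*14.256548 + (1-p)*26.921212] = 20.757877
  V(0,0) = exp(-r*dt) * [p*9.155534 + (1-p)*20.757877] = 15.112909


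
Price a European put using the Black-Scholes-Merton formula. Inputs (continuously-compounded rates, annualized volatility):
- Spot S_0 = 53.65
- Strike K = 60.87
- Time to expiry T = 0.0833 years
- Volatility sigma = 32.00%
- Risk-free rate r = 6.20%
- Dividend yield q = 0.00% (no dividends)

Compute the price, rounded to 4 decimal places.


d1 = (ln(S/K) + (r - q + 0.5*sigma^2) * T) / (sigma * sqrt(T)) = -1.26496852
d2 = d1 - sigma * sqrt(T) = -1.35732608
exp(-rT) = 0.99484871; exp(-qT) = 1.00000000
P = K * exp(-rT) * N(-d2) - S_0 * exp(-qT) * N(-d1)
N(-d1) = 0.89705869; N(-d2) = 0.91266119
P = 60.8700 * 0.99484871 * 0.91266119 - 53.6500 * 1.00000000 * 0.89705869 = 7.1403

Answer: Price = 7.1403


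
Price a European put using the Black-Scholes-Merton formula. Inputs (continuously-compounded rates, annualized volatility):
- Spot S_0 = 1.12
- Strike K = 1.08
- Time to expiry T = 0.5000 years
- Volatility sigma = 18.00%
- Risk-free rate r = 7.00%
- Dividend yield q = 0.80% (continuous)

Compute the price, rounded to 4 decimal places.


Answer: Price = 0.0259

Derivation:
d1 = (ln(S/K) + (r - q + 0.5*sigma^2) * T) / (sigma * sqrt(T)) = 0.59292981
d2 = d1 - sigma * sqrt(T) = 0.46565059
exp(-rT) = 0.96560542; exp(-qT) = 0.99600799
P = K * exp(-rT) * N(-d2) - S_0 * exp(-qT) * N(-d1)
N(-d1) = 0.27661406; N(-d2) = 0.32073281
P = 1.0800 * 0.96560542 * 0.32073281 - 1.1200 * 0.99600799 * 0.27661406 = 0.0259


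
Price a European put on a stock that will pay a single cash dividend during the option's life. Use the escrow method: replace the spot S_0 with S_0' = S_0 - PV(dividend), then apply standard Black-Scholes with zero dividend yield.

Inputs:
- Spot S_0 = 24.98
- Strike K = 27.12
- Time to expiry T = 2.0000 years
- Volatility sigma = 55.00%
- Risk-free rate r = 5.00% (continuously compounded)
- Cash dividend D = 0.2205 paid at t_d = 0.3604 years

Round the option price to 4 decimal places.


PV(D) = D * exp(-r * t_d) = 0.2205 * 0.98214139 = 0.21656218
S_0' = S_0 - PV(D) = 24.9800 - 0.21656218 = 24.76343782
d1 = (ln(S_0'/K) + (r + sigma^2/2)*T) / (sigma*sqrt(T)) = 0.40060405
d2 = d1 - sigma*sqrt(T) = -0.37721341
exp(-rT) = 0.90483742
N(-d1) = 0.34435583; N(-d2) = 0.64699249
P = K * exp(-rT) * N(-d2) - S_0' * N(-d1) = 27.1200 * 0.90483742 * 0.64699249 - 24.76343782 * 0.34435583 = 7.3492

Answer: Price = 7.3492


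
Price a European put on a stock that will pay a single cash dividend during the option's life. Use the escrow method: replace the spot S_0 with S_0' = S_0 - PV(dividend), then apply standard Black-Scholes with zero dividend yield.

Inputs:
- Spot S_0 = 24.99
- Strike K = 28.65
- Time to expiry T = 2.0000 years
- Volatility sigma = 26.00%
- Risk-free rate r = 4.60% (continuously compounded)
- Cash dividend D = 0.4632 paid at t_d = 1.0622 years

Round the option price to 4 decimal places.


Answer: Price = 4.5404

Derivation:
PV(D) = D * exp(-r * t_d) = 0.4632 * 0.95231330 = 0.44111152
S_0' = S_0 - PV(D) = 24.9900 - 0.44111152 = 24.54888848
d1 = (ln(S_0'/K) + (r + sigma^2/2)*T) / (sigma*sqrt(T)) = 0.01390589
d2 = d1 - sigma*sqrt(T) = -0.35378963
exp(-rT) = 0.91210515
N(-d1) = 0.49445253; N(-d2) = 0.63825173
P = K * exp(-rT) * N(-d2) - S_0' * N(-d1) = 28.6500 * 0.91210515 * 0.63825173 - 24.54888848 * 0.49445253 = 4.5404


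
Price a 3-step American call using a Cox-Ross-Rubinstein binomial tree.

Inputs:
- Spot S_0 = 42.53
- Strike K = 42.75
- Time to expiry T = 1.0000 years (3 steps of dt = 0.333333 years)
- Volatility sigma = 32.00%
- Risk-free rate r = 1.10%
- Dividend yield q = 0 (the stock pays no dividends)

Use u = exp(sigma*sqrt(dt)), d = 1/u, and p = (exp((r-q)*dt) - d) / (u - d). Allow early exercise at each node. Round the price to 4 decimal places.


dt = T/N = 0.333333
u = exp(sigma*sqrt(dt)) = 1.202920; d = 1/u = 0.831310
p = (exp((r-q)*dt) - d) / (u - d) = 0.463828
Discount per step: exp(-r*dt) = 0.996340
Stock lattice S(k, i) with i counting down-moves:
  k=0: S(0,0) = 42.5300
  k=1: S(1,0) = 51.1602; S(1,1) = 35.3556
  k=2: S(2,0) = 61.5416; S(2,1) = 42.5300; S(2,2) = 29.3915
  k=3: S(3,0) = 74.0297; S(3,1) = 51.1602; S(3,2) = 35.3556; S(3,3) = 24.4335
Terminal payoffs V(N, i) = max(S_T - K, 0):
  V(3,0) = 31.279671; V(3,1) = 8.410195; V(3,2) = 0.000000; V(3,3) = 0.000000
Backward induction: V(k, i) = exp(-r*dt) * [p * V(k+1, i) + (1-p) * V(k+1, i+1)]; then take max(V_cont, immediate exercise) for American.
  V(2,0) = exp(-r*dt) * [p*31.279671 + (1-p)*8.410195] = 18.948095; exercise = 18.791632; V(2,0) = max -> 18.948095
  V(2,1) = exp(-r*dt) * [p*8.410195 + (1-p)*0.000000] = 3.886607; exercise = 0.000000; V(2,1) = max -> 3.886607
  V(2,2) = exp(-r*dt) * [p*0.000000 + (1-p)*0.000000] = 0.000000; exercise = 0.000000; V(2,2) = max -> 0.000000
  V(1,0) = exp(-r*dt) * [p*18.948095 + (1-p)*3.886607] = 10.832754; exercise = 8.410195; V(1,0) = max -> 10.832754
  V(1,1) = exp(-r*dt) * [p*3.886607 + (1-p)*0.000000] = 1.796119; exercise = 0.000000; V(1,1) = max -> 1.796119
  V(0,0) = exp(-r*dt) * [p*10.832754 + (1-p)*1.796119] = 5.965649; exercise = 0.000000; V(0,0) = max -> 5.965649

Answer: Price = V(0,0) = 5.9656


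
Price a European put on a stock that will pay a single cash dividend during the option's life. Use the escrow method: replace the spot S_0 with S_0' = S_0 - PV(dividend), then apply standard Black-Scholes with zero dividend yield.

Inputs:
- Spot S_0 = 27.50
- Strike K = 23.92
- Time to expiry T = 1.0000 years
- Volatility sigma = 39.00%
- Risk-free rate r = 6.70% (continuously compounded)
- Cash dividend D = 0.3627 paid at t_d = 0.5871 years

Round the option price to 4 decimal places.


Answer: Price = 1.8926

Derivation:
PV(D) = D * exp(-r * t_d) = 0.3627 * 0.96142790 = 0.34870990
S_0' = S_0 - PV(D) = 27.5000 - 0.34870990 = 27.15129010
d1 = (ln(S_0'/K) + (r + sigma^2/2)*T) / (sigma*sqrt(T)) = 0.69169137
d2 = d1 - sigma*sqrt(T) = 0.30169137
exp(-rT) = 0.93519520
N(-d1) = 0.24456558; N(-d2) = 0.38144367
P = K * exp(-rT) * N(-d2) - S_0' * N(-d1) = 23.9200 * 0.93519520 * 0.38144367 - 27.15129010 * 0.24456558 = 1.8926


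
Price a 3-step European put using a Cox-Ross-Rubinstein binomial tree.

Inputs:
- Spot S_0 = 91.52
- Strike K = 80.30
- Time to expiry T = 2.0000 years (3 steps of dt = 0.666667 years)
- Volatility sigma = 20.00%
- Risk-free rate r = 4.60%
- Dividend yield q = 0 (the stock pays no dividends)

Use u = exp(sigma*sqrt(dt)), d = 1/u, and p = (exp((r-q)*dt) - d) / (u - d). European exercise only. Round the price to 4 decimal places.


Answer: Price = V(0,0) = 2.7320

Derivation:
dt = T/N = 0.666667
u = exp(sigma*sqrt(dt)) = 1.177389; d = 1/u = 0.849337
p = (exp((r-q)*dt) - d) / (u - d) = 0.554195
Discount per step: exp(-r*dt) = 0.969799
Stock lattice S(k, i) with i counting down-moves:
  k=0: S(0,0) = 91.5200
  k=1: S(1,0) = 107.7546; S(1,1) = 77.7313
  k=2: S(2,0) = 126.8691; S(2,1) = 91.5200; S(2,2) = 66.0201
  k=3: S(3,0) = 149.3743; S(3,1) = 107.7546; S(3,2) = 77.7313; S(3,3) = 56.0733
Terminal payoffs V(N, i) = max(K - S_T, 0):
  V(3,0) = 0.000000; V(3,1) = 0.000000; V(3,2) = 2.568684; V(3,3) = 24.226710
Backward induction: V(k, i) = exp(-r*dt) * [p * V(k+1, i) + (1-p) * V(k+1, i+1)].
  V(2,0) = exp(-r*dt) * [p*0.000000 + (1-p)*0.000000] = 0.000000
  V(2,1) = exp(-r*dt) * [p*0.000000 + (1-p)*2.568684] = 1.110548
  V(2,2) = exp(-r*dt) * [p*2.568684 + (1-p)*24.226710] = 11.854765
  V(1,0) = exp(-r*dt) * [p*0.000000 + (1-p)*1.110548] = 0.480136
  V(1,1) = exp(-r*dt) * [p*1.110548 + (1-p)*11.854765] = 5.722177
  V(0,0) = exp(-r*dt) * [p*0.480136 + (1-p)*5.722177] = 2.731986


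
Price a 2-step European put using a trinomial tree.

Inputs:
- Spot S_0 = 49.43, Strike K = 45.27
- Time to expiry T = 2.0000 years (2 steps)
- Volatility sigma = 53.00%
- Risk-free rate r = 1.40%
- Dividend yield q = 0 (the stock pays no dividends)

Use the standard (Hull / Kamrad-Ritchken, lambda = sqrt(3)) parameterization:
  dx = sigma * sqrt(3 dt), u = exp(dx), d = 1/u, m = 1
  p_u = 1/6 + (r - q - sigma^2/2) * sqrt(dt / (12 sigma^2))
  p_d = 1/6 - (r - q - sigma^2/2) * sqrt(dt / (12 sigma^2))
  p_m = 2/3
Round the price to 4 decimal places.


dt = T/N = 1.000000; dx = sigma*sqrt(3*dt) = 0.917987
u = exp(dx) = 2.504244; d = 1/u = 0.399322
p_u = 0.097793, p_m = 0.666667, p_d = 0.235540
Discount per step: exp(-r*dt) = 0.986098
Stock lattice S(k, j) with j the centered position index:
  k=0: S(0,+0) = 49.4300
  k=1: S(1,-1) = 19.7385; S(1,+0) = 49.4300; S(1,+1) = 123.7848
  k=2: S(2,-2) = 7.8820; S(2,-1) = 19.7385; S(2,+0) = 49.4300; S(2,+1) = 123.7848; S(2,+2) = 309.9873
Terminal payoffs V(N, j) = max(K - S_T, 0):
  V(2,-2) = 37.387984; V(2,-1) = 25.531509; V(2,+0) = 0.000000; V(2,+1) = 0.000000; V(2,+2) = 0.000000
Backward induction: V(k, j) = exp(-r*dt) * [p_u * V(k+1, j+1) + p_m * V(k+1, j) + p_d * V(k+1, j-1)]
  V(1,-1) = exp(-r*dt) * [p_u*0.000000 + p_m*25.531509 + p_d*37.387984] = 25.468315
  V(1,+0) = exp(-r*dt) * [p_u*0.000000 + p_m*0.000000 + p_d*25.531509] = 5.930091
  V(1,+1) = exp(-r*dt) * [p_u*0.000000 + p_m*0.000000 + p_d*0.000000] = 0.000000
  V(0,+0) = exp(-r*dt) * [p_u*0.000000 + p_m*5.930091 + p_d*25.468315] = 9.813846

Answer: Price = V(0,0) = 9.8138


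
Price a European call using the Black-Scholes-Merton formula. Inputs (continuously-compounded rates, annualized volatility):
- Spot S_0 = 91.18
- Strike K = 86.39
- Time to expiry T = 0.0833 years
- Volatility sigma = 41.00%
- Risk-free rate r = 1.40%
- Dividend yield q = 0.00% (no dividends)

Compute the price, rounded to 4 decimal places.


d1 = (ln(S/K) + (r - q + 0.5*sigma^2) * T) / (sigma * sqrt(T)) = 0.52505339
d2 = d1 - sigma * sqrt(T) = 0.40672026
exp(-rT) = 0.99883448; exp(-qT) = 1.00000000
C = S_0 * exp(-qT) * N(d1) - K * exp(-rT) * N(d2)
N(d1) = 0.70022696; N(d2) = 0.65789327
C = 91.1800 * 1.00000000 * 0.70022696 - 86.3900 * 0.99883448 * 0.65789327 = 7.0775

Answer: Price = 7.0775


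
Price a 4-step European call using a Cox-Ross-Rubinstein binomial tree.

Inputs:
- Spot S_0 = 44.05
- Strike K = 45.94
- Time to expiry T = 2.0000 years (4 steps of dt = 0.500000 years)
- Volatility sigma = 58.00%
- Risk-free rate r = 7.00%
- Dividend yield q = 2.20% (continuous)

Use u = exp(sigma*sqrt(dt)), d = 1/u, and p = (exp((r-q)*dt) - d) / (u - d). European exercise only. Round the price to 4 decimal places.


Answer: Price = V(0,0) = 13.6948

Derivation:
dt = T/N = 0.500000
u = exp(sigma*sqrt(dt)) = 1.507002; d = 1/u = 0.663569
p = (exp((r-q)*dt) - d) / (u - d) = 0.427682
Discount per step: exp(-r*dt) = 0.965605
Stock lattice S(k, i) with i counting down-moves:
  k=0: S(0,0) = 44.0500
  k=1: S(1,0) = 66.3834; S(1,1) = 29.2302
  k=2: S(2,0) = 100.0399; S(2,1) = 44.0500; S(2,2) = 19.3963
  k=3: S(3,0) = 150.7603; S(3,1) = 66.3834; S(3,2) = 29.2302; S(3,3) = 12.8708
  k=4: S(4,0) = 227.1960; S(4,1) = 100.0399; S(4,2) = 44.0500; S(4,3) = 19.3963; S(4,4) = 8.5407
Terminal payoffs V(N, i) = max(S_T - K, 0):
  V(4,0) = 181.256001; V(4,1) = 54.099911; V(4,2) = 0.000000; V(4,3) = 0.000000; V(4,4) = 0.000000
Backward induction: V(k, i) = exp(-r*dt) * [p * V(k+1, i) + (1-p) * V(k+1, i+1)].
  V(3,0) = exp(-r*dt) * [p*181.256001 + (1-p)*54.099911] = 104.751111
  V(3,1) = exp(-r*dt) * [p*54.099911 + (1-p)*0.000000] = 22.341765
  V(3,2) = exp(-r*dt) * [p*0.000000 + (1-p)*0.000000] = 0.000000
  V(3,3) = exp(-r*dt) * [p*0.000000 + (1-p)*0.000000] = 0.000000
  V(2,0) = exp(-r*dt) * [p*104.751111 + (1-p)*22.341765] = 55.606107
  V(2,1) = exp(-r*dt) * [p*22.341765 + (1-p)*0.000000] = 9.226530
  V(2,2) = exp(-r*dt) * [p*0.000000 + (1-p)*0.000000] = 0.000000
  V(1,0) = exp(-r*dt) * [p*55.606107 + (1-p)*9.226530] = 28.062668
  V(1,1) = exp(-r*dt) * [p*9.226530 + (1-p)*0.000000] = 3.810301
  V(0,0) = exp(-r*dt) * [p*28.062668 + (1-p)*3.810301] = 13.694803


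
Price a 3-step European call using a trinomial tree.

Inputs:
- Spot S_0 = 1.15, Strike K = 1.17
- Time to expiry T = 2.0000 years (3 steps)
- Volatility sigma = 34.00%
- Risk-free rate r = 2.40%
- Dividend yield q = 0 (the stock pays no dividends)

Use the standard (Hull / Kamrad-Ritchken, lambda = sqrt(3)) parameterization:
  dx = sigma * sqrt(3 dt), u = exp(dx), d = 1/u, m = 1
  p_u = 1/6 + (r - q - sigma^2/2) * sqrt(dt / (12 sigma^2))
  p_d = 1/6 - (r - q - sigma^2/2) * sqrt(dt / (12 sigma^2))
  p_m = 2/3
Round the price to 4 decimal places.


dt = T/N = 0.666667; dx = sigma*sqrt(3*dt) = 0.480833
u = exp(dx) = 1.617421; d = 1/u = 0.618268
p_u = 0.143235, p_m = 0.666667, p_d = 0.190098
Discount per step: exp(-r*dt) = 0.984127
Stock lattice S(k, j) with j the centered position index:
  k=0: S(0,+0) = 1.1500
  k=1: S(1,-1) = 0.7110; S(1,+0) = 1.1500; S(1,+1) = 1.8600
  k=2: S(2,-2) = 0.4396; S(2,-1) = 0.7110; S(2,+0) = 1.1500; S(2,+1) = 1.8600; S(2,+2) = 3.0085
  k=3: S(3,-3) = 0.2718; S(3,-2) = 0.4396; S(3,-1) = 0.7110; S(3,+0) = 1.1500; S(3,+1) = 1.8600; S(3,+2) = 3.0085; S(3,+3) = 4.8659
Terminal payoffs V(N, j) = max(S_T - K, 0):
  V(3,-3) = 0.000000; V(3,-2) = 0.000000; V(3,-1) = 0.000000; V(3,+0) = 0.000000; V(3,+1) = 0.690034; V(3,+2) = 1.838457; V(3,+3) = 3.695939
Backward induction: V(k, j) = exp(-r*dt) * [p_u * V(k+1, j+1) + p_m * V(k+1, j) + p_d * V(k+1, j-1)]
  V(2,-2) = exp(-r*dt) * [p_u*0.000000 + p_m*0.000000 + p_d*0.000000] = 0.000000
  V(2,-1) = exp(-r*dt) * [p_u*0.000000 + p_m*0.000000 + p_d*0.000000] = 0.000000
  V(2,+0) = exp(-r*dt) * [p_u*0.690034 + p_m*0.000000 + p_d*0.000000] = 0.097268
  V(2,+1) = exp(-r*dt) * [p_u*1.838457 + p_m*0.690034 + p_d*0.000000] = 0.711872
  V(2,+2) = exp(-r*dt) * [p_u*3.695939 + p_m*1.838457 + p_d*0.690034] = 1.856261
  V(1,-1) = exp(-r*dt) * [p_u*0.097268 + p_m*0.000000 + p_d*0.000000] = 0.013711
  V(1,+0) = exp(-r*dt) * [p_u*0.711872 + p_m*0.097268 + p_d*0.000000] = 0.164163
  V(1,+1) = exp(-r*dt) * [p_u*1.856261 + p_m*0.711872 + p_d*0.097268] = 0.746907
  V(0,+0) = exp(-r*dt) * [p_u*0.746907 + p_m*0.164163 + p_d*0.013711] = 0.215555

Answer: Price = V(0,0) = 0.2156
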